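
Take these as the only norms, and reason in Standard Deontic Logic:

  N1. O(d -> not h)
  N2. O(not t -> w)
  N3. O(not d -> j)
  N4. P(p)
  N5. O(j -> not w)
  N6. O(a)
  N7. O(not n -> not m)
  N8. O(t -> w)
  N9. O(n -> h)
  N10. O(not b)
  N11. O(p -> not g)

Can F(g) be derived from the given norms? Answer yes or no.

No

Premise 11 is O(p -> not g), but O(p) is not derivable from the premises (the permission P(p) asserts only not O(not p), not O(p)), so it does not yield O(not g).
No other premise forces O(not g). An ideal world satisfying every premise can still have g true, so F(g) is not derivable.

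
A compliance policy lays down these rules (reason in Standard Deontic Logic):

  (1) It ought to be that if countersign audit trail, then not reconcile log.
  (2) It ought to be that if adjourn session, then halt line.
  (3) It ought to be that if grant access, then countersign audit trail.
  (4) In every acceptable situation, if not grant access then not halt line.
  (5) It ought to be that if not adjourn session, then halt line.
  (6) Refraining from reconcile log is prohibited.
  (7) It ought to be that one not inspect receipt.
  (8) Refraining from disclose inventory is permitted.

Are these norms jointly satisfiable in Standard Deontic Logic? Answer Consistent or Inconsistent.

By case analysis on adjourn_session: premise 2 gives O(adjourn_session → halt_line) and premise 5 gives O(¬adjourn_session → halt_line), so O(halt_line) either way.
Premise 4, O(¬grant_access → ¬halt_line), contraposes to O(halt_line → grant_access); with O(halt_line) we get O(grant_access).
From O(grant_access) and premise 3, O(grant_access → countersign_audit_trail), we obtain O(countersign_audit_trail).
Premise 1 is O(countersign_audit_trail → ¬reconcile_log); since O(countersign_audit_trail), deontic closure gives O(¬reconcile_log).
Yet premise 6 is F(¬reconcile_log), i.e. O(reconcile_log).
We now have both O(¬reconcile_log) and O(reconcile_log) — reconcile_log is simultaneously obligatory and forbidden, violating the D-axiom.

Inconsistent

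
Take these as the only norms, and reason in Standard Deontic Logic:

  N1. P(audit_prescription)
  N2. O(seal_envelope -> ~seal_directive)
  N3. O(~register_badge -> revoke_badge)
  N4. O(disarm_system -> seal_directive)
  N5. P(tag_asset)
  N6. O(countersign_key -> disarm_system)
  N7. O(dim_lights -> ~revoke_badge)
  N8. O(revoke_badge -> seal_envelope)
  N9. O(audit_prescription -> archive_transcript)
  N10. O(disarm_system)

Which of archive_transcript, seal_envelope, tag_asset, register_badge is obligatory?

register_badge

Premise 10 states O(disarm_system) outright.
Premise 4 is O(disarm_system -> seal_directive); since O(disarm_system), deontic closure gives O(seal_directive).
Premise 2, O(seal_envelope -> ~seal_directive), contraposes to O(seal_directive -> ~seal_envelope); with O(seal_directive) we get O(~seal_envelope).
The contrapositive of premise 8 (O(revoke_badge -> seal_envelope)) is O(~seal_envelope -> ~revoke_badge), and O(~seal_envelope) is already established, so O(~revoke_badge).
The contrapositive of premise 3 (O(~register_badge -> revoke_badge)) is O(~revoke_badge -> register_badge), and O(~revoke_badge) is already established, so O(register_badge).
So O(register_badge) holds — register_badge is obligatory. None of the other listed options is made obligatory by any chain of premises.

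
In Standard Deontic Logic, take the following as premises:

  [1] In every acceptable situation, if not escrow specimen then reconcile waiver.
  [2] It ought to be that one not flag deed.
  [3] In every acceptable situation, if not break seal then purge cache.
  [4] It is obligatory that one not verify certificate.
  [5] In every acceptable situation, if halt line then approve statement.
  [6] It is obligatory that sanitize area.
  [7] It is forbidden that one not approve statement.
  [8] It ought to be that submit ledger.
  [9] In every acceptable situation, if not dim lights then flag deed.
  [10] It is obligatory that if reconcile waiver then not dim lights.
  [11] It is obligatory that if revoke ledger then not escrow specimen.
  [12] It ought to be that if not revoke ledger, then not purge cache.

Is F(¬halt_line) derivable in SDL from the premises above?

Premise 5 is O(halt_line → approve_statement); even if O(approve_statement) held, inferring O(halt_line) would be affirming the consequent — invalid.
No other premise forces O(halt_line). An ideal world satisfying every premise can still have ¬halt_line true, so F(¬halt_line) is not derivable.

No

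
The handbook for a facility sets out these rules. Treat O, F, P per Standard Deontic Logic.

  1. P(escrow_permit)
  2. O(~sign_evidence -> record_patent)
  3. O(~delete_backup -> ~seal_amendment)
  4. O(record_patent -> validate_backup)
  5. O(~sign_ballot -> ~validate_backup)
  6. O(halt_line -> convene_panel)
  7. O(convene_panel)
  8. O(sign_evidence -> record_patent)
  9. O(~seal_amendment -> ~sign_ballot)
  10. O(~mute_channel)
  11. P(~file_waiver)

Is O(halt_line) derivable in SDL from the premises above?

No

Premise 6 is O(halt_line -> convene_panel); even if O(convene_panel) held, inferring O(halt_line) would be affirming the consequent — invalid.
No other premise forces O(halt_line). An ideal world satisfying every premise can still have halt_line false, so O(halt_line) is not derivable.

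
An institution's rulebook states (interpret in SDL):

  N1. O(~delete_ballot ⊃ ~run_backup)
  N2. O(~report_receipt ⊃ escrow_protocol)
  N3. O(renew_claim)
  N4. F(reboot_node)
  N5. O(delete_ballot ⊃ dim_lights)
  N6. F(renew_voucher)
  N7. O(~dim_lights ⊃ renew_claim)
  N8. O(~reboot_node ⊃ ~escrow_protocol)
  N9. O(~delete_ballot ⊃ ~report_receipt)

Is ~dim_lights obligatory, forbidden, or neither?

Forbidden

F(reboot_node) at premise 4 means O(~reboot_node).
Premise 8 is O(~reboot_node ⊃ ~escrow_protocol); since O(~reboot_node), deontic closure gives O(~escrow_protocol).
The contrapositive of premise 2 (O(~report_receipt ⊃ escrow_protocol)) is O(~escrow_protocol ⊃ report_receipt), and O(~escrow_protocol) is already established, so O(report_receipt).
Premise 9, O(~delete_ballot ⊃ ~report_receipt), contraposes to O(report_receipt ⊃ delete_ballot); with O(report_receipt) we get O(delete_ballot).
With premise 5, O(delete_ballot ⊃ dim_lights), the K-axiom yields O(dim_lights).
Premises 1, 3, 6, 7 do not contribute to this derivation.
Thus O(dim_lights), which is F(~dim_lights): ~dim_lights is forbidden.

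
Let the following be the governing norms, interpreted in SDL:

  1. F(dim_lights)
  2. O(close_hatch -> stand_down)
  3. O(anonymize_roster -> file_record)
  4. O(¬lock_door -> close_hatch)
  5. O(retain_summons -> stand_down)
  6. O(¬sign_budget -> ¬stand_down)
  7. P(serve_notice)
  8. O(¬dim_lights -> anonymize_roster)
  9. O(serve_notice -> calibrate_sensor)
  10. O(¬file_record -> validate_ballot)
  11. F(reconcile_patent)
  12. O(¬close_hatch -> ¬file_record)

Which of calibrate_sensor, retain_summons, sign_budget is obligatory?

sign_budget

F(dim_lights) at premise 1 means O(¬dim_lights).
With premise 8, O(¬dim_lights -> anonymize_roster), the K-axiom yields O(anonymize_roster).
Premise 3 is O(anonymize_roster -> file_record); since O(anonymize_roster), deontic closure gives O(file_record).
Premise 12, O(¬close_hatch -> ¬file_record), contraposes to O(file_record -> close_hatch); with O(file_record) we get O(close_hatch).
With premise 2, O(close_hatch -> stand_down), the K-axiom yields O(stand_down).
The contrapositive of premise 6 (O(¬sign_budget -> ¬stand_down)) is O(stand_down -> sign_budget), and O(stand_down) is already established, so O(sign_budget).
So O(sign_budget) holds — sign_budget is obligatory. None of the other listed options is made obligatory by any chain of premises.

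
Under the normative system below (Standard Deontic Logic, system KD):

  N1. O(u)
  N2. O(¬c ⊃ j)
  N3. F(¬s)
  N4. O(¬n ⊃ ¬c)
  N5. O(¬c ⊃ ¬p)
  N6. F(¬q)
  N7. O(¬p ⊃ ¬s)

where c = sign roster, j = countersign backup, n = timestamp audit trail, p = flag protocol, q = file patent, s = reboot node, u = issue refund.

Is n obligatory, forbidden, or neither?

Obligatory

Premise 3, F(¬s), is equivalent to O(s).
The contrapositive of premise 7 (O(¬p ⊃ ¬s)) is O(s ⊃ p), and O(s) is already established, so O(p).
The contrapositive of premise 5 (O(¬c ⊃ ¬p)) is O(p ⊃ c), and O(p) is already established, so O(c).
The contrapositive of premise 4 (O(¬n ⊃ ¬c)) is O(c ⊃ n), and O(c) is already established, so O(n).
Premises 1, 2, 6 do not contribute to this derivation.
Hence n is obligatory.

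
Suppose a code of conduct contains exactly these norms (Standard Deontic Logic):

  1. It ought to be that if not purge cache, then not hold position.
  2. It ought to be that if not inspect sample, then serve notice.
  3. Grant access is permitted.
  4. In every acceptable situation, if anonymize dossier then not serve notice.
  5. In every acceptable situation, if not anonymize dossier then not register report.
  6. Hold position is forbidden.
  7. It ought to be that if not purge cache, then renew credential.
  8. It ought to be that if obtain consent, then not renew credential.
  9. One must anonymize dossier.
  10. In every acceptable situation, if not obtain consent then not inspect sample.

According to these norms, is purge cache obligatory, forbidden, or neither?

From premise 9 we have O(anonymize_dossier).
Applying K to premise 4 (O(anonymize_dossier → ¬serve_notice)) and O(anonymize_dossier) yields O(¬serve_notice).
Premise 2 is O(¬inspect_sample → serve_notice); contrapositively O(¬serve_notice → inspect_sample). Since O(¬serve_notice) holds, K gives O(inspect_sample).
The contrapositive of premise 10 (O(¬obtain_consent → ¬inspect_sample)) is O(inspect_sample → obtain_consent), and O(inspect_sample) is already established, so O(obtain_consent).
From O(obtain_consent) and premise 8, O(obtain_consent → ¬renew_credential), we obtain O(¬renew_credential).
Premise 7 is O(¬purge_cache → renew_credential); contrapositively O(¬renew_credential → purge_cache). Since O(¬renew_credential) holds, K gives O(purge_cache).
Premises 1, 3, 5, 6 do not contribute to this derivation.
Hence purge_cache is obligatory.

Obligatory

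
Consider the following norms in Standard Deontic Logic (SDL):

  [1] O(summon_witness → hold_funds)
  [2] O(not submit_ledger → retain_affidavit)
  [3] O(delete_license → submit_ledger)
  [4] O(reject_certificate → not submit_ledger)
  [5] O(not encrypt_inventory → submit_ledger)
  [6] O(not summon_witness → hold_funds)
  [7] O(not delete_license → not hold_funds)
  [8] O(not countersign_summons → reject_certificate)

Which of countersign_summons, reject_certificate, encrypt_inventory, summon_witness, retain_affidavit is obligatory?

Premises 1 and 6 cover both cases: O(summon_witness → hold_funds) and O(not summon_witness → hold_funds). Since summon_witness ∨ not summon_witness is a tautology, O(hold_funds) follows.
Premise 7 is O(not delete_license → not hold_funds); contrapositively O(hold_funds → delete_license). Since O(hold_funds) holds, K gives O(delete_license).
Applying K to premise 3 (O(delete_license → submit_ledger)) and O(delete_license) yields O(submit_ledger).
Premise 4 is O(reject_certificate → not submit_ledger); contrapositively O(submit_ledger → not reject_certificate). Since O(submit_ledger) holds, K gives O(not reject_certificate).
The contrapositive of premise 8 (O(not countersign_summons → reject_certificate)) is O(not reject_certificate → countersign_summons), and O(not reject_certificate) is already established, so O(countersign_summons).
So O(countersign_summons) holds — countersign_summons is obligatory. None of the other listed options is made obligatory by any chain of premises.

countersign_summons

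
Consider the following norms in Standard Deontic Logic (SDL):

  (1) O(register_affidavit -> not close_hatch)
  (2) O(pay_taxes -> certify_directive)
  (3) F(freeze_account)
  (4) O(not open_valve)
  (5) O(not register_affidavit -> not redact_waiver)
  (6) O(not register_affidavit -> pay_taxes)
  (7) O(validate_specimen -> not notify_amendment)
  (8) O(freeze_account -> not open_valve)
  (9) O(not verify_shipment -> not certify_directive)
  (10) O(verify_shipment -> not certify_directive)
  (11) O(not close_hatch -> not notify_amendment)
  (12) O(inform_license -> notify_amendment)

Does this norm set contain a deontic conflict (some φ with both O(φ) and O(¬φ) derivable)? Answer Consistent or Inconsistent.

Consistent

Premise 8 is O(freeze_account -> not open_valve); even if O(not open_valve) held, inferring O(freeze_account) would be affirming the consequent — invalid.
So O(freeze_account) is not derivable, and the apparent clash with O(not freeze_account) does not arise.
A world satisfying every obligation exists (e.g. certify_directive=false, close_hatch=false, freeze_account=false, inform_license=false, notify_amendment=false, open_valve=false, pay_taxes=false, redact_waiver=false, register_affidavit=true, validate_specimen=false, verify_shipment=false); no atom is both obligatory and forbidden, so the set is consistent.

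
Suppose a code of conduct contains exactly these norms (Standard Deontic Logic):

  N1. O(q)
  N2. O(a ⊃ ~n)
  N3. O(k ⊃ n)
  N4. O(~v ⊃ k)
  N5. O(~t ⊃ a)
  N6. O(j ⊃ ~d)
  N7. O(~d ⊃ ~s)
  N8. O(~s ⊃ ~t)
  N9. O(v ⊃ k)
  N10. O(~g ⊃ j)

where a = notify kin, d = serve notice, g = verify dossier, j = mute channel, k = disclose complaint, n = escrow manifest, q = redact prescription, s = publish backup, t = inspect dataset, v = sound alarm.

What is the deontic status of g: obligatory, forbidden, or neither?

Obligatory

Premises 4 and 9 cover both cases: O(~v ⊃ k) and O(v ⊃ k). Since ~v ∨ v is a tautology, O(k) follows.
From O(k) and premise 3, O(k ⊃ n), we obtain O(n).
Premise 2, O(a ⊃ ~n), contraposes to O(n ⊃ ~a); with O(n) we get O(~a).
The contrapositive of premise 5 (O(~t ⊃ a)) is O(~a ⊃ t), and O(~a) is already established, so O(t).
Premise 8, O(~s ⊃ ~t), contraposes to O(t ⊃ s); with O(t) we get O(s).
Premise 7 is O(~d ⊃ ~s); contrapositively O(s ⊃ d). Since O(s) holds, K gives O(d).
Premise 6, O(j ⊃ ~d), contraposes to O(d ⊃ ~j); with O(d) we get O(~j).
The contrapositive of premise 10 (O(~g ⊃ j)) is O(~j ⊃ g), and O(~j) is already established, so O(g).
Premise 1 does not contribute to this derivation.
Hence g is obligatory.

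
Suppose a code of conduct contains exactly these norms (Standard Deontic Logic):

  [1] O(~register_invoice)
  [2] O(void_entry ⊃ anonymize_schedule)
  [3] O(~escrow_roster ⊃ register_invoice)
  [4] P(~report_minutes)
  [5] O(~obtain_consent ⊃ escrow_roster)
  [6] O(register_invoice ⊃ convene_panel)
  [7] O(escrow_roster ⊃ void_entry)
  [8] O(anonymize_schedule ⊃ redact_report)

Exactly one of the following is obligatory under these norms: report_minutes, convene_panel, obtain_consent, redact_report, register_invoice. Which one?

Premise 1 states O(~register_invoice) outright.
Premise 3, O(~escrow_roster ⊃ register_invoice), contraposes to O(~register_invoice ⊃ escrow_roster); with O(~register_invoice) we get O(escrow_roster).
Applying K to premise 7 (O(escrow_roster ⊃ void_entry)) and O(escrow_roster) yields O(void_entry).
Premise 2 is O(void_entry ⊃ anonymize_schedule); since O(void_entry), deontic closure gives O(anonymize_schedule).
Premise 8 is O(anonymize_schedule ⊃ redact_report); since O(anonymize_schedule), deontic closure gives O(redact_report).
So O(redact_report) holds — redact_report is obligatory. None of the other listed options is made obligatory by any chain of premises.

redact_report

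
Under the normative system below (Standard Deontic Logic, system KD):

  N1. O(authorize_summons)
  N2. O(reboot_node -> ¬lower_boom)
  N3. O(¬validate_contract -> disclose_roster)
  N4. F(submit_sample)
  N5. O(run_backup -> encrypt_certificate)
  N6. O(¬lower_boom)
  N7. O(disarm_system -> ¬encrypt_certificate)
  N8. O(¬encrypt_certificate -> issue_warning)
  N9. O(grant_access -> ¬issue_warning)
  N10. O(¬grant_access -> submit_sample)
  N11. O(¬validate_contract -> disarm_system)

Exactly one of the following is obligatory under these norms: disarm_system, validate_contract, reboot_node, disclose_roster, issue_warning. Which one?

F(submit_sample) at premise 4 means O(¬submit_sample).
Premise 10 is O(¬grant_access -> submit_sample); contrapositively O(¬submit_sample -> grant_access). Since O(¬submit_sample) holds, K gives O(grant_access).
Applying K to premise 9 (O(grant_access -> ¬issue_warning)) and O(grant_access) yields O(¬issue_warning).
Premise 8, O(¬encrypt_certificate -> issue_warning), contraposes to O(¬issue_warning -> encrypt_certificate); with O(¬issue_warning) we get O(encrypt_certificate).
The contrapositive of premise 7 (O(disarm_system -> ¬encrypt_certificate)) is O(encrypt_certificate -> ¬disarm_system), and O(encrypt_certificate) is already established, so O(¬disarm_system).
Premise 11 is O(¬validate_contract -> disarm_system); contrapositively O(¬disarm_system -> validate_contract). Since O(¬disarm_system) holds, K gives O(validate_contract).
So O(validate_contract) holds — validate_contract is obligatory. None of the other listed options is made obligatory by any chain of premises.

validate_contract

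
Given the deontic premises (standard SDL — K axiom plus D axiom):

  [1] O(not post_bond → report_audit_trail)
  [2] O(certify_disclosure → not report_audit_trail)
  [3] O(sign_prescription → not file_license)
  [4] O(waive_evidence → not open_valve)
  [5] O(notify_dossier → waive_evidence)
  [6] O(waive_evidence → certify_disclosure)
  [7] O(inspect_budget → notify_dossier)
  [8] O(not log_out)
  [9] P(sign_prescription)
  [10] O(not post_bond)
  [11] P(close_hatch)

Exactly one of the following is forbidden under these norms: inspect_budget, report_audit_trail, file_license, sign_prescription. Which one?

inspect_budget

Premise 10 gives O(not post_bond).
Applying K to premise 1 (O(not post_bond → report_audit_trail)) and O(not post_bond) yields O(report_audit_trail).
Premise 2 is O(certify_disclosure → not report_audit_trail); contrapositively O(report_audit_trail → not certify_disclosure). Since O(report_audit_trail) holds, K gives O(not certify_disclosure).
Premise 6, O(waive_evidence → certify_disclosure), contraposes to O(not certify_disclosure → not waive_evidence); with O(not certify_disclosure) we get O(not waive_evidence).
The contrapositive of premise 5 (O(notify_dossier → waive_evidence)) is O(not waive_evidence → not notify_dossier), and O(not waive_evidence) is already established, so O(not notify_dossier).
Premise 7, O(inspect_budget → notify_dossier), contraposes to O(not notify_dossier → not inspect_budget); with O(not notify_dossier) we get O(not inspect_budget).
So O(not inspect_budget) holds, i.e. inspect_budget is forbidden. None of the other listed options is forbidden under the premises.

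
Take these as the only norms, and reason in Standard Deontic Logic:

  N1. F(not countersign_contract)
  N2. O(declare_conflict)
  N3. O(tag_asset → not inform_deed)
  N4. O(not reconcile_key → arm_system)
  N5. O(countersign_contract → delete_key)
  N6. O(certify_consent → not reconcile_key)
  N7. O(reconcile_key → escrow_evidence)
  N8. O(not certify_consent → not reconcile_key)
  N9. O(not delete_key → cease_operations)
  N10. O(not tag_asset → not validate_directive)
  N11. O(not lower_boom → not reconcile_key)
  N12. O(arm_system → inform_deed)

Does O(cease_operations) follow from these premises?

Premise 9 is O(not delete_key → cease_operations), but O(not delete_key) is not derivable from the premises, so it does not yield O(cease_operations).
No other premise forces O(cease_operations). An ideal world satisfying every premise can still have cease_operations false, so O(cease_operations) is not derivable.

No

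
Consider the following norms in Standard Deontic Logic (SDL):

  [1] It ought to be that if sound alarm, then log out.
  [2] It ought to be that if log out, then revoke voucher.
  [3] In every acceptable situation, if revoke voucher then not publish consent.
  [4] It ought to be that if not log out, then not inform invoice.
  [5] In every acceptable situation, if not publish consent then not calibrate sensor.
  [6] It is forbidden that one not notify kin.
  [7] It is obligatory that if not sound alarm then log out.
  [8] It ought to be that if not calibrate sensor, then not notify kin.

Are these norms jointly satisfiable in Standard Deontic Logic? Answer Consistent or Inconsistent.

Inconsistent

Premises 1 and 7 are O(sound_alarm → log_out) and O(¬sound_alarm → log_out); every ideal world satisfies sound_alarm or ¬sound_alarm, so in either case log_out holds — hence O(log_out).
From O(log_out) and premise 2, O(log_out → revoke_voucher), we obtain O(revoke_voucher).
With premise 3, O(revoke_voucher → ¬publish_consent), the K-axiom yields O(¬publish_consent).
With premise 5, O(¬publish_consent → ¬calibrate_sensor), the K-axiom yields O(¬calibrate_sensor).
Applying K to premise 8 (O(¬calibrate_sensor → ¬notify_kin)) and O(¬calibrate_sensor) yields O(¬notify_kin).
But premise 6, F(¬notify_kin), means O(notify_kin).
We now have both O(¬notify_kin) and O(notify_kin) — notify_kin is simultaneously obligatory and forbidden, violating the D-axiom.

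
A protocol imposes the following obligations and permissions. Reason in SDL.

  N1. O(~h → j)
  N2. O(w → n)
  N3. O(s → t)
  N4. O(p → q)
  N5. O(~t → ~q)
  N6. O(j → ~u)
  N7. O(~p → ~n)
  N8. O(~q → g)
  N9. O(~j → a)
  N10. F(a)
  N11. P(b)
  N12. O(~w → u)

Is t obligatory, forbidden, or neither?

F(a) at premise 10 means O(~a).
The contrapositive of premise 9 (O(~j → a)) is O(~a → j), and O(~a) is already established, so O(j).
From O(j) and premise 6, O(j → ~u), we obtain O(~u).
Premise 12, O(~w → u), contraposes to O(~u → w); with O(~u) we get O(w).
From O(w) and premise 2, O(w → n), we obtain O(n).
Premise 7, O(~p → ~n), contraposes to O(n → p); with O(n) we get O(p).
From O(p) and premise 4, O(p → q), we obtain O(q).
Premise 5, O(~t → ~q), contraposes to O(q → t); with O(q) we get O(t).
Premises 1, 3, 8, 11 do not contribute to this derivation.
Hence t is obligatory.

Obligatory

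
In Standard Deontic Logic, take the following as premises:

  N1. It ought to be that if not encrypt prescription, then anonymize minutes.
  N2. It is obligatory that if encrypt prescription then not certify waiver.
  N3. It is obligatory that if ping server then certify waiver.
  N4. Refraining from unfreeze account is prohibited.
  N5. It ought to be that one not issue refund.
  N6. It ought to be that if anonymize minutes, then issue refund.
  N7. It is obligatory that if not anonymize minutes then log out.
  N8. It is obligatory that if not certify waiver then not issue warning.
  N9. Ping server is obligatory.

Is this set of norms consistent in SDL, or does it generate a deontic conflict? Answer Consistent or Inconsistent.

From premise 9 we have O(ping_server).
Applying K to premise 3 (O(ping_server → certify_waiver)) and O(ping_server) yields O(certify_waiver).
Premise 2, O(encrypt_prescription → ¬certify_waiver), contraposes to O(certify_waiver → ¬encrypt_prescription); with O(certify_waiver) we get O(¬encrypt_prescription).
Premise 1 is O(¬encrypt_prescription → anonymize_minutes); since O(¬encrypt_prescription), deontic closure gives O(anonymize_minutes).
From O(anonymize_minutes) and premise 6, O(anonymize_minutes → issue_refund), we obtain O(issue_refund).
But premise 5 directly asserts O(¬issue_refund).
We now have both O(issue_refund) and O(¬issue_refund) — issue_refund is simultaneously obligatory and forbidden, violating the D-axiom.

Inconsistent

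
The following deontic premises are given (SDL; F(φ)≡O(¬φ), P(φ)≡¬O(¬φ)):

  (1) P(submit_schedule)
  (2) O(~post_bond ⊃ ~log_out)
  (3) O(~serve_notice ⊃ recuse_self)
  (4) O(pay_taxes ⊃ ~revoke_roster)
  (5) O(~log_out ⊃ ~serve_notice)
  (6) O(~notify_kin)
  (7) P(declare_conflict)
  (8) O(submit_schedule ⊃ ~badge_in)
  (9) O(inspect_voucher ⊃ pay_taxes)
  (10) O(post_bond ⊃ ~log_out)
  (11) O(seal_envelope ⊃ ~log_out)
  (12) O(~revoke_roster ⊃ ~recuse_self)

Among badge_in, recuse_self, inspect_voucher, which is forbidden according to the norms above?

Premises 10 and 2 cover both cases: O(post_bond ⊃ ~log_out) and O(~post_bond ⊃ ~log_out). Since post_bond ∨ ~post_bond is a tautology, O(~log_out) follows.
With premise 5, O(~log_out ⊃ ~serve_notice), the K-axiom yields O(~serve_notice).
From O(~serve_notice) and premise 3, O(~serve_notice ⊃ recuse_self), we obtain O(recuse_self).
Premise 12, O(~revoke_roster ⊃ ~recuse_self), contraposes to O(recuse_self ⊃ revoke_roster); with O(recuse_self) we get O(revoke_roster).
Premise 4 is O(pay_taxes ⊃ ~revoke_roster); contrapositively O(revoke_roster ⊃ ~pay_taxes). Since O(revoke_roster) holds, K gives O(~pay_taxes).
Premise 9, O(inspect_voucher ⊃ pay_taxes), contraposes to O(~pay_taxes ⊃ ~inspect_voucher); with O(~pay_taxes) we get O(~inspect_voucher).
So O(~inspect_voucher) holds, i.e. inspect_voucher is forbidden. None of the other listed options is forbidden under the premises.

inspect_voucher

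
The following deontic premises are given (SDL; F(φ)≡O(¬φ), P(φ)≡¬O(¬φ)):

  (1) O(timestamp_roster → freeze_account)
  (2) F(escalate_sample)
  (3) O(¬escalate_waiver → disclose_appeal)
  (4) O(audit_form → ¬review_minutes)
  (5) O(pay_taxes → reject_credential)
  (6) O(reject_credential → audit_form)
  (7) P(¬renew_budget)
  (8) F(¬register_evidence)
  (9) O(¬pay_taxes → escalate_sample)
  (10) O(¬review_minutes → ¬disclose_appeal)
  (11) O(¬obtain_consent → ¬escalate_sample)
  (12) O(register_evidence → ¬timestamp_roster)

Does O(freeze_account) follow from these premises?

No

Premise 1 is O(timestamp_roster → freeze_account), but O(timestamp_roster) is not derivable from the premises, so it does not yield O(freeze_account).
No other premise forces O(freeze_account). An ideal world satisfying every premise can still have freeze_account false, so O(freeze_account) is not derivable.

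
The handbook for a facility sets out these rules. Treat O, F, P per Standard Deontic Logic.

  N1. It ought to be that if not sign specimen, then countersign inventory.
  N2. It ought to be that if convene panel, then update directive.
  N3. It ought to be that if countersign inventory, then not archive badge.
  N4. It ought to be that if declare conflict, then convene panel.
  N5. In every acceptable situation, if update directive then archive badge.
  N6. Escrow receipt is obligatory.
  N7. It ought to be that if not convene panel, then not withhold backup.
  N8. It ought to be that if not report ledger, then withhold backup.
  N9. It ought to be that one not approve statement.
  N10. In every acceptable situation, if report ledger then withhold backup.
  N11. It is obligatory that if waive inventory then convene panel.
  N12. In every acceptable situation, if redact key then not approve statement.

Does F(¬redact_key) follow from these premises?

No

Premise 12 is O(redact_key → ¬approve_statement); even if O(¬approve_statement) held, inferring O(redact_key) would be affirming the consequent — invalid.
No other premise forces O(redact_key). An ideal world satisfying every premise can still have ¬redact_key true, so F(¬redact_key) is not derivable.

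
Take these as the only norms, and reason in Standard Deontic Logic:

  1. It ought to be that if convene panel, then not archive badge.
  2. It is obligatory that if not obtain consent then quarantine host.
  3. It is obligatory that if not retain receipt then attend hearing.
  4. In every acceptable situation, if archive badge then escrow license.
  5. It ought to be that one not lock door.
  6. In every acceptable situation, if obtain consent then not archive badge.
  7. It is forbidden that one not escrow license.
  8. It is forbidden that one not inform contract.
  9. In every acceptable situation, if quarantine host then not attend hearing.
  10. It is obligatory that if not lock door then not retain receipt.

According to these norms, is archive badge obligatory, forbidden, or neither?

From premise 5 we have O(¬lock_door).
Premise 10 is O(¬lock_door → ¬retain_receipt); since O(¬lock_door), deontic closure gives O(¬retain_receipt).
Premise 3 is O(¬retain_receipt → attend_hearing); since O(¬retain_receipt), deontic closure gives O(attend_hearing).
Premise 9 is O(quarantine_host → ¬attend_hearing); contrapositively O(attend_hearing → ¬quarantine_host). Since O(attend_hearing) holds, K gives O(¬quarantine_host).
The contrapositive of premise 2 (O(¬obtain_consent → quarantine_host)) is O(¬quarantine_host → obtain_consent), and O(¬quarantine_host) is already established, so O(obtain_consent).
Applying K to premise 6 (O(obtain_consent → ¬archive_badge)) and O(obtain_consent) yields O(¬archive_badge).
Premises 1, 4, 7, 8 do not contribute to this derivation.
Thus O(¬archive_badge), which is F(archive_badge): archive_badge is forbidden.

Forbidden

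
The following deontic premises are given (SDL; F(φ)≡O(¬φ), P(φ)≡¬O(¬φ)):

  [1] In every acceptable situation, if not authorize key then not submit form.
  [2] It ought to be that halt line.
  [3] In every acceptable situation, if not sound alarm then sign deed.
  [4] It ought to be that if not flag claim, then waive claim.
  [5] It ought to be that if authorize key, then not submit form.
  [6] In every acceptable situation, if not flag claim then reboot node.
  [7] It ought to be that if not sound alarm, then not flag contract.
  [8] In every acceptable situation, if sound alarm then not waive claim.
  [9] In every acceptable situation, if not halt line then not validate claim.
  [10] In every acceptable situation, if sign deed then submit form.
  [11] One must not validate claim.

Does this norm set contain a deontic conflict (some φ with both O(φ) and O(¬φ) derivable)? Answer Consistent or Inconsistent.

Premise 9 is O(¬halt_line → ¬validate_claim); even if O(¬validate_claim) held, inferring O(¬halt_line) would be affirming the consequent — invalid.
So O(¬halt_line) is not derivable, and the apparent clash with O(halt_line) does not arise.
A world satisfying every obligation exists (e.g. authorize_key=false, flag_claim=true, flag_contract=false, halt_line=true, reboot_node=false, sign_deed=false, sound_alarm=true, submit_form=false, validate_claim=false, waive_claim=false); no atom is both obligatory and forbidden, so the set is consistent.

Consistent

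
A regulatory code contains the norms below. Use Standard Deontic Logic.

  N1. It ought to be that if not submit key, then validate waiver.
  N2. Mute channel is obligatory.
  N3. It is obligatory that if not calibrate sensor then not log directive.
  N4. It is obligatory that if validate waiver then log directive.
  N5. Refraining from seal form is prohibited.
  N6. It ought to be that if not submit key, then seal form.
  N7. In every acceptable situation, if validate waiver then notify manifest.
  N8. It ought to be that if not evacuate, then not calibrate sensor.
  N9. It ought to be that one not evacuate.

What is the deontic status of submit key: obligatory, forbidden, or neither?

Obligatory

From premise 9 we have O(¬evacuate).
Applying K to premise 8 (O(¬evacuate → ¬calibrate_sensor)) and O(¬evacuate) yields O(¬calibrate_sensor).
Applying K to premise 3 (O(¬calibrate_sensor → ¬log_directive)) and O(¬calibrate_sensor) yields O(¬log_directive).
Premise 4 is O(validate_waiver → log_directive); contrapositively O(¬log_directive → ¬validate_waiver). Since O(¬log_directive) holds, K gives O(¬validate_waiver).
Premise 1, O(¬submit_key → validate_waiver), contraposes to O(¬validate_waiver → submit_key); with O(¬validate_waiver) we get O(submit_key).
Premises 2, 5, 6, 7 do not contribute to this derivation.
Hence submit_key is obligatory.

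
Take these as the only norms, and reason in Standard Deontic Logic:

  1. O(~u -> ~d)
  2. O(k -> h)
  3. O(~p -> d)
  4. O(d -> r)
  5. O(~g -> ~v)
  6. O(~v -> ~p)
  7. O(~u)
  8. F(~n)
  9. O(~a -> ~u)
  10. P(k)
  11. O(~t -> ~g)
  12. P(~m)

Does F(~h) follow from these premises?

Premise 2 is O(k -> h), but O(k) is not derivable from the premises (the permission P(k) asserts only ~O(~k), not O(k)), so it does not yield O(h).
No other premise forces O(h). An ideal world satisfying every premise can still have ~h true, so F(~h) is not derivable.

No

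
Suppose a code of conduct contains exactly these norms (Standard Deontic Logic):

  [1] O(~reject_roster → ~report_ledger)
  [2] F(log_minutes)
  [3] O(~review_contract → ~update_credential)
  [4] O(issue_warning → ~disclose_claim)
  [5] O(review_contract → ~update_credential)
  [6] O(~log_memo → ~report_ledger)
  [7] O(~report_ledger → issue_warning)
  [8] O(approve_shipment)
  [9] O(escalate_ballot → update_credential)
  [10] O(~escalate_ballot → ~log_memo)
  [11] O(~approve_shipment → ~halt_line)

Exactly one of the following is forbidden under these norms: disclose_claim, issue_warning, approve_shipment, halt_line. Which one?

By case analysis on ~review_contract: premise 3 gives O(~review_contract → ~update_credential) and premise 5 gives O(review_contract → ~update_credential), so O(~update_credential) either way.
Premise 9 is O(escalate_ballot → update_credential); contrapositively O(~update_credential → ~escalate_ballot). Since O(~update_credential) holds, K gives O(~escalate_ballot).
With premise 10, O(~escalate_ballot → ~log_memo), the K-axiom yields O(~log_memo).
With premise 6, O(~log_memo → ~report_ledger), the K-axiom yields O(~report_ledger).
From O(~report_ledger) and premise 7, O(~report_ledger → issue_warning), we obtain O(issue_warning).
From O(issue_warning) and premise 4, O(issue_warning → ~disclose_claim), we obtain O(~disclose_claim).
So O(~disclose_claim) holds, i.e. disclose_claim is forbidden. None of the other listed options is forbidden under the premises.

disclose_claim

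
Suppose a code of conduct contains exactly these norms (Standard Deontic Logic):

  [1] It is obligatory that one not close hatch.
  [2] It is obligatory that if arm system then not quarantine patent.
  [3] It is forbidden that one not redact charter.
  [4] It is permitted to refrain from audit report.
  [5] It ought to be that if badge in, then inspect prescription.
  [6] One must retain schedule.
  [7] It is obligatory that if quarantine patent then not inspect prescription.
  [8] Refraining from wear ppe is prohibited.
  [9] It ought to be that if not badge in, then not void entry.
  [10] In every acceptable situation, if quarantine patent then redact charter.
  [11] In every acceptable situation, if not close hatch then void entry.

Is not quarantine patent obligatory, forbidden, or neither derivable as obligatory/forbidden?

Obligatory

Premise 1 states O(¬close_hatch) outright.
Premise 11 is O(¬close_hatch → void_entry); since O(¬close_hatch), deontic closure gives O(void_entry).
The contrapositive of premise 9 (O(¬badge_in → ¬void_entry)) is O(void_entry → badge_in), and O(void_entry) is already established, so O(badge_in).
Applying K to premise 5 (O(badge_in → inspect_prescription)) and O(badge_in) yields O(inspect_prescription).
The contrapositive of premise 7 (O(quarantine_patent → ¬inspect_prescription)) is O(inspect_prescription → ¬quarantine_patent), and O(inspect_prescription) is already established, so O(¬quarantine_patent).
Premises 2, 3, 4, 6, 8, 10 do not contribute to this derivation.
Hence ¬quarantine_patent is obligatory.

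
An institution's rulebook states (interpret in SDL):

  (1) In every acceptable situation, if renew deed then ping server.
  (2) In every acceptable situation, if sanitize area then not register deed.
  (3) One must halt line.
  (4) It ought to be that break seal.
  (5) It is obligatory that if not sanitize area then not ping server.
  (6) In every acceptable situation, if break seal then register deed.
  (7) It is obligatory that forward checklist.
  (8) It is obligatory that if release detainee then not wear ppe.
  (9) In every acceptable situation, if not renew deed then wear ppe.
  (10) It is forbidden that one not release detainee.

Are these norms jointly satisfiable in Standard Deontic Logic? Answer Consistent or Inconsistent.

Inconsistent

From premise 4 we have O(break_seal).
Applying K to premise 6 (O(break_seal → register_deed)) and O(break_seal) yields O(register_deed).
Premise 2 is O(sanitize_area → ¬register_deed); contrapositively O(register_deed → ¬sanitize_area). Since O(register_deed) holds, K gives O(¬sanitize_area).
From O(¬sanitize_area) and premise 5, O(¬sanitize_area → ¬ping_server), we obtain O(¬ping_server).
The contrapositive of premise 1 (O(renew_deed → ping_server)) is O(¬ping_server → ¬renew_deed), and O(¬ping_server) is already established, so O(¬renew_deed).
From O(¬renew_deed) and premise 9, O(¬renew_deed → wear_ppe), we obtain O(wear_ppe).
Premise 8, O(release_detainee → ¬wear_ppe), contraposes to O(wear_ppe → ¬release_detainee); with O(wear_ppe) we get O(¬release_detainee).
Yet premise 10 is F(¬release_detainee), i.e. O(release_detainee).
We now have both O(¬release_detainee) and O(release_detainee) — release_detainee is simultaneously obligatory and forbidden, violating the D-axiom.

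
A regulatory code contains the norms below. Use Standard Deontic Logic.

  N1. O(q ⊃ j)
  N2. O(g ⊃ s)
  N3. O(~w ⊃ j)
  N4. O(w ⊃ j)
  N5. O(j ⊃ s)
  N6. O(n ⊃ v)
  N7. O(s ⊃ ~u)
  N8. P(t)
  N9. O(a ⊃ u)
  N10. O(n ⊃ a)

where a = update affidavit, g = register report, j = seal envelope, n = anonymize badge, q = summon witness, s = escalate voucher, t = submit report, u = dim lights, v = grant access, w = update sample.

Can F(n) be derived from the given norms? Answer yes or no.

Yes

By case analysis on w: premise 4 gives O(w ⊃ j) and premise 3 gives O(~w ⊃ j), so O(j) either way.
From O(j) and premise 5, O(j ⊃ s), we obtain O(s).
Premise 7 is O(s ⊃ ~u); since O(s), deontic closure gives O(~u).
Premise 9 is O(a ⊃ u); contrapositively O(~u ⊃ ~a). Since O(~u) holds, K gives O(~a).
The contrapositive of premise 10 (O(n ⊃ a)) is O(~a ⊃ ~n), and O(~a) is already established, so O(~n).
Premises 1, 2, 6, 8 do not contribute to this derivation.
So O(~n) holds, i.e. F(n). The claim follows.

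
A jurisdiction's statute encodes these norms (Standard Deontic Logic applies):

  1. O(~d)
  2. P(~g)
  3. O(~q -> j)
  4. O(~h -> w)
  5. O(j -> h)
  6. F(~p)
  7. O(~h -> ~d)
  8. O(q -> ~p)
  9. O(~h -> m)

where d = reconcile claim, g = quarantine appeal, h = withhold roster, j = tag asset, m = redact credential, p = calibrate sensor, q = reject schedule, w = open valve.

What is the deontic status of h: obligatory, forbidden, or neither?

Obligatory

Premise 6 is F(~p), i.e. O(p).
The contrapositive of premise 8 (O(q -> ~p)) is O(p -> ~q), and O(p) is already established, so O(~q).
Applying K to premise 3 (O(~q -> j)) and O(~q) yields O(j).
From O(j) and premise 5, O(j -> h), we obtain O(h).
Premises 1, 2, 4, 7, 9 do not contribute to this derivation.
Hence h is obligatory.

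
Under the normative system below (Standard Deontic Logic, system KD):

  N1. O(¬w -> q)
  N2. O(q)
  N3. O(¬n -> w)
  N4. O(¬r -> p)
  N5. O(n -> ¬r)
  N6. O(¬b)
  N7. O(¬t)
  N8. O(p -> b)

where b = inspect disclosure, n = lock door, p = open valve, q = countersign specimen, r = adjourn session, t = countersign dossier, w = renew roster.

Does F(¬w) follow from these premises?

Yes

Premise 6 states O(¬b) outright.
Premise 8, O(p -> b), contraposes to O(¬b -> ¬p); with O(¬b) we get O(¬p).
Premise 4, O(¬r -> p), contraposes to O(¬p -> r); with O(¬p) we get O(r).
Premise 5 is O(n -> ¬r); contrapositively O(r -> ¬n). Since O(r) holds, K gives O(¬n).
Applying K to premise 3 (O(¬n -> w)) and O(¬n) yields O(w).
Premises 1, 2, 7 do not contribute to this derivation.
So O(w) holds, i.e. F(¬w). The claim follows.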